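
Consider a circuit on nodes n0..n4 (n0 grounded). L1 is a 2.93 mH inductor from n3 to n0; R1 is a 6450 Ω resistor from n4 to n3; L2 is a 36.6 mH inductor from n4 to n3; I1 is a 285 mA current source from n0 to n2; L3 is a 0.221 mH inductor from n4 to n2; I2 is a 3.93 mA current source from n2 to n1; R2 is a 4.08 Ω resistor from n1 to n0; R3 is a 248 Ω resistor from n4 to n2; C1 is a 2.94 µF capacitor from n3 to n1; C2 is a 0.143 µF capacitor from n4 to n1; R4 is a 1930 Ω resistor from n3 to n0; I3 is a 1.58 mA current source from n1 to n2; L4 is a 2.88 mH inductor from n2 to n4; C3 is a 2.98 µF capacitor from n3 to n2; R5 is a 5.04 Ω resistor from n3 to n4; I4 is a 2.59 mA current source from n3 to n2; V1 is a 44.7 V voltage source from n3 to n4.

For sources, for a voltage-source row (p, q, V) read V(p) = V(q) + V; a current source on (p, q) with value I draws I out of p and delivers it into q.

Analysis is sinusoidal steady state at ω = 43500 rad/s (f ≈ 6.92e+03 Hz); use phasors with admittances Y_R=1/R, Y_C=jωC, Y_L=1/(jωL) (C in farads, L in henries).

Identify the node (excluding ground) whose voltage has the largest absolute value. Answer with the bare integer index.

2

Element admittances at ω=43500 rad/s:
  Y(L1) = 0.000-0.007846j S between n3,n0
  Y(R1) = 0.0001550+0.000j S between n4,n3
  Y(L2) = 0.000-0.0006281j S between n4,n3
  I1: injects 0.285 A into n2 (from n0)
  Y(L3) = 0.000-0.1040j S between n4,n2
  I2: injects 0.00393 A into n1 (from n2)
  Y(R2) = 0.2451+0.000j S between n1,n0
  Y(R3) = 0.004032+0.000j S between n4,n2
  Y(C1) = 0.000+0.1279j S between n3,n1
  Y(C2) = 0.000+0.006220j S between n4,n1
  Y(R4) = 0.0005181+0.000j S between n3,n0
  I3: injects 0.00158 A into n2 (from n1)
  Y(L4) = 0.000-0.007982j S between n2,n4
  Y(C3) = 0.000+0.1296j S between n3,n2
  Y(R5) = 0.1984+0.000j S between n3,n4
  I4: injects 0.00259 A into n2 (from n3)
  V1: constraint V(n3)−V(n4) = 44.7
Assemble and solve the 5×5 MNA system:
  V(n1)=1.223+0.1168j  V(n2)=274.7+53.98j  V(n3)=3.509-2.100j  V(n4)=-41.19-2.100j
  i(V1)=-16.42+34.92j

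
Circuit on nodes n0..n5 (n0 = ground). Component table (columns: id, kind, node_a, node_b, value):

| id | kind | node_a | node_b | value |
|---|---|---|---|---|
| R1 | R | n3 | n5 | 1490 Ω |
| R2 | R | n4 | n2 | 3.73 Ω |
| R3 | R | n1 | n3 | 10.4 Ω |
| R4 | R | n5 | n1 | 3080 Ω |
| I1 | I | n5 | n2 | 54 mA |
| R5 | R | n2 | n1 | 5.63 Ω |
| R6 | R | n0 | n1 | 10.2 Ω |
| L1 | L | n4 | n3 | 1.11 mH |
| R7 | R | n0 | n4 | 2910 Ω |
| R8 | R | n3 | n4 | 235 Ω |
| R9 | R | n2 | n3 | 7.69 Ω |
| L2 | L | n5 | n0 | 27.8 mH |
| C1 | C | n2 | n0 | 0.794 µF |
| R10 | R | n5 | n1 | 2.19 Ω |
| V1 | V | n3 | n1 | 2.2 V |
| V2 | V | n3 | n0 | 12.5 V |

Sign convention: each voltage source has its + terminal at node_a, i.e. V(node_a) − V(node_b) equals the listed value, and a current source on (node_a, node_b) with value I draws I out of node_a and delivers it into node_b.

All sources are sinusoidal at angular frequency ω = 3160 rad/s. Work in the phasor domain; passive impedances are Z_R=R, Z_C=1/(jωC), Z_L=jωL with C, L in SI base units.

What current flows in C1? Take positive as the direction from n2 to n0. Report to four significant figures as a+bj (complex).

Apply KCL at each of the 5 non-ground nodes and solve the resulting linear system.
Node n1: branches {R3, R4, R5, R6, R10, V1} → V_1 = 10.30+0.000j
Node n2: branches {R2, I1, R5, R9, C1} → V_2 = 11.82-0.2685j
Node n3: branches {R1, R3, L1, R8, R9, V1, V2} → V_3 = 12.50+0.000j
Node n4: branches {R2, L1, R7, R8} → V_4 = 12.31-0.4660j
Node n5: branches {R1, R4, I1, L2, R10} → V_5 = 10.18+0.2532j
Source currents: i(V1)=0.5829-0.06801j, i(V2)=-1.018+0.08636j

0.0006737+0.02967j A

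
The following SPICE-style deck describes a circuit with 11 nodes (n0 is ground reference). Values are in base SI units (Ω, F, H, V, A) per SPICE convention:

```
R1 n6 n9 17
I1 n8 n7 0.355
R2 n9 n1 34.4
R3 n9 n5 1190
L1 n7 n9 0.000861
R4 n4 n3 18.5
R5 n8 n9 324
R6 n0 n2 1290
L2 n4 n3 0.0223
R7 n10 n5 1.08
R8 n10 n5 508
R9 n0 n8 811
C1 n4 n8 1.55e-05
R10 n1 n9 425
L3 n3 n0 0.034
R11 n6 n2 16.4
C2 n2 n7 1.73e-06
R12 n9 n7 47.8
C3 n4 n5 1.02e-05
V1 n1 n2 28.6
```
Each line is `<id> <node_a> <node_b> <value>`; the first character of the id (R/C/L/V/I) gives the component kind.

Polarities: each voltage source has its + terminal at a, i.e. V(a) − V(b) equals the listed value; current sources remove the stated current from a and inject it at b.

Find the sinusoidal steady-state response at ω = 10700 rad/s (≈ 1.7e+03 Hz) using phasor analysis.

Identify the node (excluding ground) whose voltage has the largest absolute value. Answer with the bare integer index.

Element admittances at ω=10700 rad/s:
  Y(R1) = 0.05882+0.000j S between n6,n9
  I1: injects 0.355 A into n7 (from n8)
  Y(R2) = 0.02907+0.000j S between n9,n1
  Y(R3) = 0.0008403+0.000j S between n9,n5
  Y(L1) = 0.000-0.1085j S between n7,n9
  Y(R4) = 0.05405+0.000j S between n4,n3
  Y(R5) = 0.003086+0.000j S between n8,n9
  Y(R6) = 0.0007752+0.000j S between n0,n2
  Y(L2) = 0.000-0.004191j S between n4,n3
  Y(R7) = 0.9259+0.000j S between n10,n5
  Y(R8) = 0.001969+0.000j S between n10,n5
  Y(R9) = 0.001233+0.000j S between n0,n8
  Y(C1) = 0.000+0.1658j S between n4,n8
  Y(R10) = 0.002353+0.000j S between n1,n9
  Y(L3) = 0.000-0.002749j S between n3,n0
  Y(R11) = 0.06098+0.000j S between n6,n2
  Y(C2) = 0.000+0.01851j S between n2,n7
  Y(R12) = 0.02092+0.000j S between n9,n7
  Y(C3) = 0.000+0.1091j S between n4,n5
  V1: constraint V(n1)−V(n2) = 28.6
Assemble and solve the 11×11 MNA system:
  V(n1)=85.86-5.606j  V(n2)=57.26-5.606j  V(n3)=-6.910-12.79j  V(n4)=-7.584-12.49j  V(n5)=-7.568-13.10j  V(n6)=64.30-8.272j  V(n7)=75.02-9.004j  V(n8)=-7.480-11.88j  V(n9)=71.60-11.04j  V(n10)=-7.568-13.10j
  i(V1)=-0.4480-0.1706j

1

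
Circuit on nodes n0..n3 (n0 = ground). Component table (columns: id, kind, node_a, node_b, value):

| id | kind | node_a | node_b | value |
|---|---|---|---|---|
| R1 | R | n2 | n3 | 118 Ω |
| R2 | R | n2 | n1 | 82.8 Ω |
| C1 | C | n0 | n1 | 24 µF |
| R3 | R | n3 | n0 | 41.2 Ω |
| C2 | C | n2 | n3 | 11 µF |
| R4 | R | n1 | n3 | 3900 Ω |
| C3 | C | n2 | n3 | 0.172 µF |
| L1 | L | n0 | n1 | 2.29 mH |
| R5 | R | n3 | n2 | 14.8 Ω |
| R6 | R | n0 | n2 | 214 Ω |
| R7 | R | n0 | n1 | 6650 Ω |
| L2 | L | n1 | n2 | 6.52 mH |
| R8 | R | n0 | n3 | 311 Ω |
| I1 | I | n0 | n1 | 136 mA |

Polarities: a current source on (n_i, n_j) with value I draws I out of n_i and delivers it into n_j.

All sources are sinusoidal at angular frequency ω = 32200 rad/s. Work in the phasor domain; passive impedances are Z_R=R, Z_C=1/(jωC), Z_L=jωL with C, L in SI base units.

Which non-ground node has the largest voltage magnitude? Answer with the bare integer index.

1

Apply KCL at each of the 3 non-ground nodes and solve the resulting linear system.
Node n1: branches {R2, C1, R4, L1, R7, L2, I1} → V_1 = 0.002226-0.1796j
Node n2: branches {R1, R2, C2, C3, R5, R6, L2} → V_2 = -0.01550-0.05165j
Node n3: branches {R1, R3, C2, R4, C3, R5, R8} → V_3 = -0.01163-0.05172j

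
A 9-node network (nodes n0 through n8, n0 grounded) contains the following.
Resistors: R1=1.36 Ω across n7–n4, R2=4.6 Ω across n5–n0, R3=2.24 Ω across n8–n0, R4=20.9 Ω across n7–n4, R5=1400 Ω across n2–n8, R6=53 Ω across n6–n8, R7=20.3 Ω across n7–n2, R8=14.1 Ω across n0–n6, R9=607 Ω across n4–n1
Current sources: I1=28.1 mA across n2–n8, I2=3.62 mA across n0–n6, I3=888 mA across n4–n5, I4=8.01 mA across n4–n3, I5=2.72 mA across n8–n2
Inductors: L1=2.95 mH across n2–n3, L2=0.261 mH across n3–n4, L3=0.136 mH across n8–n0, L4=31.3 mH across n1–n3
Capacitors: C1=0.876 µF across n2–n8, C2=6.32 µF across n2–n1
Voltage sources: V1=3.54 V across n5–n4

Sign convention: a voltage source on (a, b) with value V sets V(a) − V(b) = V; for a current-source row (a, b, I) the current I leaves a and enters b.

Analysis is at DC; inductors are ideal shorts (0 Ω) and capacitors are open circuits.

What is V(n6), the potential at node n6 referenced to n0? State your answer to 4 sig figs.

Element admittances at DC:
  Y(R1) = 0.7353 S between n7,n4
  I1: injects 0.0281 A into n8 (from n2)
  Y(R2) = 0.2174 S between n5,n0
  I2: injects 0.00362 A into n6 (from n0)
  L1: short n2↔n3 (DC inductor)
  I3: injects 0.888 A into n5 (from n4)
  I4: injects 0.00801 A into n3 (from n4)
  Y(R3) = 0.4464 S between n8,n0
  Y(R4) = 0.04785 S between n7,n4
  Y(R5) = 0.0007143 S between n2,n8
  L2: short n3↔n4 (DC inductor)
  L3: short n8↔n0 (DC inductor)
  Y(R6) = 0.01887 S between n6,n8
  Y(R7) = 0.04926 S between n7,n2
  Y(R8) = 0.07092 S between n0,n6
  Y(C1) = 0.000 S between n2,n8
  I5: injects 0.00272 A into n2 (from n8)
  Y(C2) = 0.000 S between n2,n1
  Y(R9) = 0.001647 S between n4,n1
  L4: short n1↔n3 (DC inductor)
  V1: constraint V(n5)−V(n4) = 3.54
Assemble and solve the 13×13 MNA system:
  V(n1)=-3.645  V(n2)=-3.645  V(n3)=-3.645  V(n4)=-3.645  V(n5)=-0.1048  V(n6)=0.04032  V(n7)=-3.645  V(n8)=0.000
  i(L1)=-0.02278  i(L2)=-0.01477  i(L3)=0.02354  i(L4)=0.000  i(V1)=0.9108

0.04032 V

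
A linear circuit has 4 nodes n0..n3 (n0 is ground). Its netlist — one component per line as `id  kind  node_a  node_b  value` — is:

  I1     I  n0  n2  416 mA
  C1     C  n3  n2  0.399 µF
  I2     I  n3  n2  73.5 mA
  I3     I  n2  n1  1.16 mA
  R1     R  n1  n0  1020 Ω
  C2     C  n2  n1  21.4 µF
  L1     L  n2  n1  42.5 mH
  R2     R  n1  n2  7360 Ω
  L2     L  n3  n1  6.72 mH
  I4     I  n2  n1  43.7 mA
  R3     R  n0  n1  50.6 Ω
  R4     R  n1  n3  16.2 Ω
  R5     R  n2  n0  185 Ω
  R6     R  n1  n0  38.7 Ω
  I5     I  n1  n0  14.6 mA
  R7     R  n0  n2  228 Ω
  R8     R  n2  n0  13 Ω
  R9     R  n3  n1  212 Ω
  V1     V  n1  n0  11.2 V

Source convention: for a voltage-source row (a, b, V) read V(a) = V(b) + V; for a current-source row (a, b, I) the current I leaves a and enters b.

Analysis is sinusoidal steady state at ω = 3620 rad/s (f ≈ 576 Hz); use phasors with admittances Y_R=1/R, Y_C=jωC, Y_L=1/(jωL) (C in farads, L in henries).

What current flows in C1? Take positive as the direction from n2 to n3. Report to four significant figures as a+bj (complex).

-0.005116-0.003970j A

Element admittances at ω=3620 rad/s:
  I1: injects 0.416 A into n2 (from n0)
  Y(C1) = 0.000+0.001444j S between n3,n2
  I2: injects 0.0735 A into n2 (from n3)
  I3: injects 0.00116 A into n1 (from n2)
  Y(R1) = 0.0009804+0.000j S between n1,n0
  Y(C2) = 0.000+0.07747j S between n2,n1
  Y(L1) = 0.000-0.006500j S between n2,n1
  Y(R2) = 0.0001359+0.000j S between n1,n2
  Y(L2) = 0.000-0.04111j S between n3,n1
  I4: injects 0.0437 A into n1 (from n2)
  Y(R3) = 0.01976+0.000j S between n0,n1
  Y(R4) = 0.06173+0.000j S between n1,n3
  Y(R5) = 0.005405+0.000j S between n2,n0
  Y(R6) = 0.02584+0.000j S between n1,n0
  I5: injects 0.0146 A into n0 (from n1)
  Y(R7) = 0.004386+0.000j S between n0,n2
  Y(R8) = 0.07692+0.000j S between n2,n0
  Y(R9) = 0.004717+0.000j S between n3,n1
  V1: constraint V(n1)−V(n0) = 11.2
Assemble and solve the 4×4 MNA system:
  V(n1)=11.20+0.000j  V(n2)=7.622+2.969j  V(n3)=10.37-0.5726j
  i(V1)=-0.7813-0.2575j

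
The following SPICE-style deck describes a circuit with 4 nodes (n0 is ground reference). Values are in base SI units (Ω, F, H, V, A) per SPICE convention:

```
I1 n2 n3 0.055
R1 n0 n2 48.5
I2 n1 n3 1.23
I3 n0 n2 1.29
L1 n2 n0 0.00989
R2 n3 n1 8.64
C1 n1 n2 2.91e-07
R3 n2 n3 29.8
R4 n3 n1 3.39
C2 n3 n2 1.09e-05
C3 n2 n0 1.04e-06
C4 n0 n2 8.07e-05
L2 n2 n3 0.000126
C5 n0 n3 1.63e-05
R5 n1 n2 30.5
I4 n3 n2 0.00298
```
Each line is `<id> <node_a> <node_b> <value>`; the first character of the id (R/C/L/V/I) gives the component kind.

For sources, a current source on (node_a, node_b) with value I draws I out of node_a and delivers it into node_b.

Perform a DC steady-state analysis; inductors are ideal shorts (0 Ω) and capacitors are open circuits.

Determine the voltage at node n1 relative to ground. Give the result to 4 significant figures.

-2.773 V

Apply KCL at each of the 3 non-ground nodes and solve the resulting linear system.
Node n1: branches {I2, R2, C1, R4, R5} → V_1 = -2.773
Node n2: branches {I1, R1, I3, L1, C1, R3, C2, C3, C4, L2, R5, I4} → V_2 = 0.000
Node n3: branches {I1, I2, R2, R3, R4, C2, L2, C5, I4} → V_3 = 0.000
Source currents: i(L1)=1.290, i(L2)=-0.1429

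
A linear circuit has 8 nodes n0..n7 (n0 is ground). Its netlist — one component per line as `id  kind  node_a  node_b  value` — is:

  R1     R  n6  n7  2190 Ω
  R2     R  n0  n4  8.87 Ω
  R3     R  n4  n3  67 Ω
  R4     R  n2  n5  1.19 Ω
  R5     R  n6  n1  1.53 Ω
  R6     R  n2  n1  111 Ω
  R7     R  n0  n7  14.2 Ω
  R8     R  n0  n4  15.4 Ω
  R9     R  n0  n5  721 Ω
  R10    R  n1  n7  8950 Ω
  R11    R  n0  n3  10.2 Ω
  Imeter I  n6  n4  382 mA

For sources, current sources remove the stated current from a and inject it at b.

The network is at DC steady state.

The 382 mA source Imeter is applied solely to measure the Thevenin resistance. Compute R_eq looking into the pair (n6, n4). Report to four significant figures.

R_eq = 573.0 Ω

Apply KCL at each of the 7 non-ground nodes and solve the resulting linear system.
Node n1: branches {R5, R6, R10} → V_1 = -216.4
Node n2: branches {R4, R6} → V_2 = -187.6
Node n3: branches {R3, R11} → V_3 = 0.2648
Node n4: branches {R2, R3, R8, Imeter} → V_4 = 2.004
Node n5: branches {R4, R9} → V_5 = -187.3
Node n6: branches {R1, R5, Imeter} → V_6 = -216.9
Node n7: branches {R1, R7, R10} → V_7 = -1.736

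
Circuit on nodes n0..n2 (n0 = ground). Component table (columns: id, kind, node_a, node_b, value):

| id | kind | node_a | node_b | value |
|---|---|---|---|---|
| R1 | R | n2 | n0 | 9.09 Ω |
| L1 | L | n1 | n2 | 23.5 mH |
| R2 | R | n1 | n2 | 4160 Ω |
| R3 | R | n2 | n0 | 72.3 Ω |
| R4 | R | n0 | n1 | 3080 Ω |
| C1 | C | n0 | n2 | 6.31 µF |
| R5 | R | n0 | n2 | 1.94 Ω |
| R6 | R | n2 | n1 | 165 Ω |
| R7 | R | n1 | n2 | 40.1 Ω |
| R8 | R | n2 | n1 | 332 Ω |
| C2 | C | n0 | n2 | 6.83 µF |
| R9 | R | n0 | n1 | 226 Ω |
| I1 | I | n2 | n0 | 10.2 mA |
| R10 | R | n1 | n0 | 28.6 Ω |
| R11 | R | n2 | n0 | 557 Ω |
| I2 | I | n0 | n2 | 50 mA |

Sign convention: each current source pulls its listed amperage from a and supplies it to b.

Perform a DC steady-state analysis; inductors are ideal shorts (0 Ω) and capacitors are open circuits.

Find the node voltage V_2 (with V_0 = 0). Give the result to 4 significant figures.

MNA unknowns: 2 node voltages V₁..V_2 plus 1 source current (L1)
R1: Y=0.1100 on G[2,0]
L1: row V1−V2=0, i_L1 at 1,2
R2: Y=0.0002404 on G[1,2]
R3: Y=0.01383 on G[2,0]
R4: Y=0.0003247 on G[0,1]
C1: Y=0.000 on G[0,2]
R5: Y=0.5155 on G[0,2]
R6: Y=0.006061 on G[2,1]
R7: Y=0.02494 on G[1,2]
R8: Y=0.003012 on G[2,1]
C2: Y=0.000 on G[0,2]
R9: Y=0.004425 on G[0,1]
I1: z[2]−=0.0102, z[0]+=0.0102
R10: Y=0.03497 on G[1,0]
R11: Y=0.001795 on G[2,0]
I2: z[0]−=0.05, z[2]+=0.05
solve → V1=0.05846, V2=0.05846
aux → i_L1=-0.002322

0.05846 V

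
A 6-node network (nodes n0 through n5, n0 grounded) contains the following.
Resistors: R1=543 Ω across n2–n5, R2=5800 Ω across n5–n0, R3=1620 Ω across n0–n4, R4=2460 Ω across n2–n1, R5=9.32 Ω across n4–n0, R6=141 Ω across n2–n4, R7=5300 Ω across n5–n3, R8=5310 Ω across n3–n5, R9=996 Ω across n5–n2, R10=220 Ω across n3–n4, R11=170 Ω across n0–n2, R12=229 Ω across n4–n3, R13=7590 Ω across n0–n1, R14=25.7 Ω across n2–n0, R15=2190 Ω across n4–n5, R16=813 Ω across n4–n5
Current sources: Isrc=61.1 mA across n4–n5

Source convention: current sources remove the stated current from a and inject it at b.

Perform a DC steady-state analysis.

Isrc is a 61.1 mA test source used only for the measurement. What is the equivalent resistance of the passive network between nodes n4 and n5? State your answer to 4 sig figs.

R_eq = 205.6 Ω

Apply KCL at each of the 5 non-ground nodes and solve the resulting linear system.
Node n1: branches {R4, R13} → V_1 = 0.4553
Node n2: branches {R1, R4, R6, R9, R11, R14} → V_2 = 0.6028
Node n3: branches {R7, R8, R10, R12} → V_3 = 0.2393
Node n4: branches {R3, R5, R6, R10, R12, R15, R16, Isrc} → V_4 = -0.2704
Node n5: branches {R1, R2, R7, R8, R9, R15, R16, Isrc} → V_5 = 12.29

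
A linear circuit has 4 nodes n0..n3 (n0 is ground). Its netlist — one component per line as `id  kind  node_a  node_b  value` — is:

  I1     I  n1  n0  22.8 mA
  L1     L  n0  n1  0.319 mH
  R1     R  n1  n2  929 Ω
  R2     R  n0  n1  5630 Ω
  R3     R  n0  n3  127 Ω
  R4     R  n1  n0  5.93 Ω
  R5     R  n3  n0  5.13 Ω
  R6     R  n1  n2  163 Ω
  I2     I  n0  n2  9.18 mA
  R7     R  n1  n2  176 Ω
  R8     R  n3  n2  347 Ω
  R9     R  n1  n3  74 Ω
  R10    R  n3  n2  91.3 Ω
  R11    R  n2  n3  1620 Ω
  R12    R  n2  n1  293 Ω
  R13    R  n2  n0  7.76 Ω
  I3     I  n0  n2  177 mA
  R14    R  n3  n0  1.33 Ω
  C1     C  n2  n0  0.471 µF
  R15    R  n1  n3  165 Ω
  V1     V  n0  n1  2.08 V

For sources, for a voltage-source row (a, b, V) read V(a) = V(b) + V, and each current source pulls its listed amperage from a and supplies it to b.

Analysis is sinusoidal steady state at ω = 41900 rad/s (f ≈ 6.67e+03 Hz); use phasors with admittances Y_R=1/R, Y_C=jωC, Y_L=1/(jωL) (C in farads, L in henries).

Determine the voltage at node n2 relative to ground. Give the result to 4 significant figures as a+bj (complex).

Apply KCL at each of the 3 non-ground nodes and solve the resulting linear system.
Node n1: branches {I1, L1, R1, R2, R4, R6, R7, R9, R12, R15, V1} → V_1 = -2.080+0.000j
Node n2: branches {R1, R6, I2, R7, R8, R10, R11, R12, R13, I3, C1} → V_2 = 0.9371-0.1160j
Node n3: branches {R3, R5, R8, R9, R10, R11, R14, R15} → V_3 = -0.02748-0.001696j
Source currents: i(V1)=-0.4177+0.1575j

0.9371-0.1160j V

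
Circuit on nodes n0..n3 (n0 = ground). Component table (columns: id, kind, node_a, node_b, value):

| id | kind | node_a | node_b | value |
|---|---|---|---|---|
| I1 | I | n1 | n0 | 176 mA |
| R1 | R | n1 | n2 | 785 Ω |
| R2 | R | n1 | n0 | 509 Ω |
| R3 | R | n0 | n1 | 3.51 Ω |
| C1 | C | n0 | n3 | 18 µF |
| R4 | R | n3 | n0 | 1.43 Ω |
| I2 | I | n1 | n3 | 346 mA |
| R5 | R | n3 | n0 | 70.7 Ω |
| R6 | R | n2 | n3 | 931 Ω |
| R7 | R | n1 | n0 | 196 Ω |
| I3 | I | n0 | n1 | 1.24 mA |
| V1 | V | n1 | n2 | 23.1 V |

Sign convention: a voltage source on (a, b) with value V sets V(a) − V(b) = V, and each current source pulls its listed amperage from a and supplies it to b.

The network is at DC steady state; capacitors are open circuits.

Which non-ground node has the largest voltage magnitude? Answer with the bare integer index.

2

Apply KCL at each of the 3 non-ground nodes and solve the resulting linear system.
Node n1: branches {I1, R1, R2, R3, I2, R7, I3, V1} → V_1 = -1.691
Node n2: branches {R1, R6, V1} → V_2 = -24.79
Node n3: branches {C1, R4, I2, R5, R6} → V_3 = 0.4470
Source currents: i(V1)=-0.05653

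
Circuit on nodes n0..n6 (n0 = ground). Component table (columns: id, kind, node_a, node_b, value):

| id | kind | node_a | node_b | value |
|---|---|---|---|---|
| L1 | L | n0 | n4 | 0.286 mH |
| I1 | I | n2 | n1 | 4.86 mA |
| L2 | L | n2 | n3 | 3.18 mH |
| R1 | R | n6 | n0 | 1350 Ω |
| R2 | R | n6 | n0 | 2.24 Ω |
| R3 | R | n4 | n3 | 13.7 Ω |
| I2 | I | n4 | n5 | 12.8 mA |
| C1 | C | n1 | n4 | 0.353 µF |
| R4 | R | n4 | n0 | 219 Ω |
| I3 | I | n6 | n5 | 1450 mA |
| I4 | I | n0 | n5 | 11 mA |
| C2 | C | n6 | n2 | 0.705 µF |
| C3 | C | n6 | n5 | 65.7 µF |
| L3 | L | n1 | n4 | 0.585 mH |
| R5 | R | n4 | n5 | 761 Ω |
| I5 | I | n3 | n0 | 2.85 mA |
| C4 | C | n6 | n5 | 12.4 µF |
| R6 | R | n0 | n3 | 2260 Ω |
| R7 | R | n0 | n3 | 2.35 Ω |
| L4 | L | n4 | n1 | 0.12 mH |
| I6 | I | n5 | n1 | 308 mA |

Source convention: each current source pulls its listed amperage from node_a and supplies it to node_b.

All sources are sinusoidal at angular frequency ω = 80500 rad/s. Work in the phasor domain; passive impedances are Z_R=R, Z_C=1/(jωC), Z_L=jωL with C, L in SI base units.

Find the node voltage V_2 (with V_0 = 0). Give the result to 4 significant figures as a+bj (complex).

MNA unknowns: 6 node voltages V₁..V_6
L1: Y=0.000-0.04343j on G[0,4]
I1: z[2]−=0.00486, z[1]+=0.00486
L2: Y=0.000-0.003906j on G[2,3]
R1: Y=0.0007407+0.000j on G[6,0]
R2: Y=0.4464+0.000j on G[6,0]
R3: Y=0.07299+0.000j on G[4,3]
I2: z[4]−=0.0128, z[5]+=0.0128
C1: Y=0.000+0.02842j on G[1,4]
R4: Y=0.004566+0.000j on G[4,0]
I3: z[6]−=1.45, z[5]+=1.45
I4: z[0]−=0.011, z[5]+=0.011
C2: Y=0.000+0.05675j on G[6,2]
C3: Y=0.000+5.289j on G[6,5]
L3: Y=0.000-0.02123j on G[1,4]
R5: Y=0.001314+0.000j on G[4,5]
I5: z[3]−=0.00285, z[0]+=0.00285
C4: Y=0.000+0.9982j on G[6,5]
R6: Y=0.0004425+0.000j on G[0,3]
R7: Y=0.4255+0.000j on G[0,3]
L4: Y=0.000-0.1035j on G[4,1]
I6: z[5]−=0.308, z[1]+=0.308
solve → V1=3.113+5.236j, V2=-0.7133+0.06577j, V3=0.4479+0.3000j, V4=3.113+1.989j, V5=-0.6329-0.1900j, V6=-0.6334-0.003741j

-0.7133+0.06577j V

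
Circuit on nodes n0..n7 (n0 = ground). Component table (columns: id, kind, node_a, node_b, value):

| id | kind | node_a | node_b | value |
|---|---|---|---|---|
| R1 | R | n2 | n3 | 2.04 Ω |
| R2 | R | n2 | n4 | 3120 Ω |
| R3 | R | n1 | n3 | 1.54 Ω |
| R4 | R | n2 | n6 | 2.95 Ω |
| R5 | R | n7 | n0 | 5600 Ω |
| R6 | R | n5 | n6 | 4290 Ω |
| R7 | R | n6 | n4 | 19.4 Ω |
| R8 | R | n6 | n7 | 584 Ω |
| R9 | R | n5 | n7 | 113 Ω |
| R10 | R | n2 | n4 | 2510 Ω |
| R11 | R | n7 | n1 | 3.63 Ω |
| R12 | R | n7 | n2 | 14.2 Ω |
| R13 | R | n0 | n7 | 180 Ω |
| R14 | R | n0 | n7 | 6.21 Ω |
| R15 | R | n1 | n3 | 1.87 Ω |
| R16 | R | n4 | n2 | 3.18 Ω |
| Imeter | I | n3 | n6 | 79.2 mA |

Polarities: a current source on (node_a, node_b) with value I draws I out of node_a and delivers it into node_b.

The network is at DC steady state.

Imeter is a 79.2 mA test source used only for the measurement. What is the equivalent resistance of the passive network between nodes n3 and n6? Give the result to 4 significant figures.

R_eq = 4.417 Ω

Element admittances at DC:
  Y(R1) = 0.4902 S between n2,n3
  Y(R2) = 0.0003205 S between n2,n4
  Y(R3) = 0.6494 S between n1,n3
  Y(R4) = 0.3390 S between n2,n6
  Y(R5) = 0.0001786 S between n7,n0
  Y(R6) = 0.0002331 S between n5,n6
  Y(R7) = 0.05155 S between n6,n4
  Y(R8) = 0.001712 S between n6,n7
  Y(R9) = 0.008850 S between n5,n7
  Y(R10) = 0.0003984 S between n2,n4
  Y(R11) = 0.2755 S between n7,n1
  Y(R12) = 0.07042 S between n7,n2
  Y(R13) = 0.005556 S between n0,n7
  Y(R14) = 0.1610 S between n0,n7
  Y(R15) = 0.5348 S between n1,n3
  Y(R16) = 0.3145 S between n4,n2
  Imeter: injects 0.0792 A into n6 (from n3)
Assemble and solve the 7×7 MNA system:
  V(n1)=-0.02982  V(n2)=0.1080  V(n3)=-0.03676  V(n4)=0.1369  V(n5)=0.008035  V(n6)=0.3131  V(n7)=0.000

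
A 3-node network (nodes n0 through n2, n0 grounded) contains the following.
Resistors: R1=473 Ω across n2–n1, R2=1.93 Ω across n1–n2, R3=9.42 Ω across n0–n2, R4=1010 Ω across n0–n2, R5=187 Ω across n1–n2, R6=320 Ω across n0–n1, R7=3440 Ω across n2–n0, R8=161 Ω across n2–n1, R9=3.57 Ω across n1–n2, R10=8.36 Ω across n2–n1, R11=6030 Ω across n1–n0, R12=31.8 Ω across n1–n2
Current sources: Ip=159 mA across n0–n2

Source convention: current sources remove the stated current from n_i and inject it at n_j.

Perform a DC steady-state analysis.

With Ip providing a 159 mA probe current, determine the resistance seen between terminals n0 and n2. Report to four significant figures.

R_eq = 9.032 Ω

Element admittances at DC:
  Y(R1) = 0.002114 S between n2,n1
  Y(R2) = 0.5181 S between n1,n2
  Y(R3) = 0.1062 S between n0,n2
  Y(R4) = 0.0009901 S between n0,n2
  Y(R5) = 0.005348 S between n1,n2
  Y(R6) = 0.003125 S between n0,n1
  Y(R7) = 0.0002907 S between n2,n0
  Y(R8) = 0.006211 S between n2,n1
  Y(R9) = 0.2801 S between n1,n2
  Y(R10) = 0.1196 S between n2,n1
  Y(R11) = 0.0001658 S between n1,n0
  Y(R12) = 0.03145 S between n1,n2
  Ip: injects 0.159 A into n2 (from n0)
Assemble and solve the 2×2 MNA system:
  V(n1)=1.431  V(n2)=1.436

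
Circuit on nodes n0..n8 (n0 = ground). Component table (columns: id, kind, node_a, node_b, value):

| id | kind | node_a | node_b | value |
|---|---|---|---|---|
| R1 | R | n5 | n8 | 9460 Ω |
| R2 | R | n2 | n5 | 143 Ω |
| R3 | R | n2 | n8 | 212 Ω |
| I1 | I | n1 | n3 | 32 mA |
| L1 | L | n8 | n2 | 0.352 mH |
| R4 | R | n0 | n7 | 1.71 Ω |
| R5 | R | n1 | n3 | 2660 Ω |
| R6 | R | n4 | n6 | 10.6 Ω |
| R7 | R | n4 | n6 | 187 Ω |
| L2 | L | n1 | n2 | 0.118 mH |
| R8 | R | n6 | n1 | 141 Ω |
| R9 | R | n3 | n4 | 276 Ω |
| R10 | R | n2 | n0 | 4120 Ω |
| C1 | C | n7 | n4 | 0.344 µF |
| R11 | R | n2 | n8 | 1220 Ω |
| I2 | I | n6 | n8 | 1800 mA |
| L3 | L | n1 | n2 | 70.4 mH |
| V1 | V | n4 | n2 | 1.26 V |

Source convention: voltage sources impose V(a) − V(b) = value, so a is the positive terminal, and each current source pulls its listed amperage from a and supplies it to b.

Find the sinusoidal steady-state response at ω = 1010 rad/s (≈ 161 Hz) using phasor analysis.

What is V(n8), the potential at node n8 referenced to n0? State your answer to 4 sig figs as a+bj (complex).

Element admittances at ω=1010 rad/s:
  Y(R1) = 0.0001057+0.000j S between n5,n8
  Y(R2) = 0.006993+0.000j S between n2,n5
  Y(R3) = 0.004717+0.000j S between n2,n8
  I1: injects 0.032 A into n3 (from n1)
  Y(L1) = 0.000-2.813j S between n8,n2
  Y(R4) = 0.5848+0.000j S between n0,n7
  Y(R5) = 0.0003759+0.000j S between n1,n3
  Y(R6) = 0.09434+0.000j S between n4,n6
  Y(R7) = 0.005348+0.000j S between n4,n6
  Y(L2) = 0.000-8.391j S between n1,n2
  Y(R8) = 0.007092+0.000j S between n6,n1
  Y(R9) = 0.003623+0.000j S between n3,n4
  Y(R10) = 0.0002427+0.000j S between n2,n0
  Y(C1) = 0.000+0.0003474j S between n7,n4
  Y(R11) = 0.0008197+0.000j S between n2,n8
  I2: injects 1.8 A into n8 (from n6)
  Y(L3) = 0.000-0.01406j S between n1,n2
  V1: constraint V(n4)−V(n2) = 1.26
Assemble and solve the 9×9 MNA system:
  V(n1)=-0.8467-0.6078j  V(n2)=-0.8466-0.5912j  V(n3)=8.297-0.5928j  V(n4)=0.4134-0.5912j  V(n5)=-0.8466-0.5817j  V(n6)=-16.53-0.5923j  V(n7)=0.0003514+0.0002454j  V(n8)=-0.8454+0.04873j
  i(V1)=-1.660-0.0002593j

-0.8454+0.04873j V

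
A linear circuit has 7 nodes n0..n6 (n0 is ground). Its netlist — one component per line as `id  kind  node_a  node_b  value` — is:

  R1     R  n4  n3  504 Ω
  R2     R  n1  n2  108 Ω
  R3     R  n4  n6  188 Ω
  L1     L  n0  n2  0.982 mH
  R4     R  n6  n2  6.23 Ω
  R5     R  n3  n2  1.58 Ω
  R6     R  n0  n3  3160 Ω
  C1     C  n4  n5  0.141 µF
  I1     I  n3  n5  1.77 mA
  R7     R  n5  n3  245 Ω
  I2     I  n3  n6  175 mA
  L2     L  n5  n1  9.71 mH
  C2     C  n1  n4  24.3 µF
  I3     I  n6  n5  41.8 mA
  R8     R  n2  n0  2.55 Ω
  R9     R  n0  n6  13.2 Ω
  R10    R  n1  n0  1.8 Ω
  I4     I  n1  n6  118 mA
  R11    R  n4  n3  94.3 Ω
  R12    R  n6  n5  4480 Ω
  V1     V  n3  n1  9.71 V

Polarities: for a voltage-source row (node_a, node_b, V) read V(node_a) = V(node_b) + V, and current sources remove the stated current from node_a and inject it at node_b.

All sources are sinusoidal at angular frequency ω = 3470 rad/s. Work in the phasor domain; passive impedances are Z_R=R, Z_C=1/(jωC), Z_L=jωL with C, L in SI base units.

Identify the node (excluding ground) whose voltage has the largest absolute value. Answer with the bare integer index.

MNA unknowns: 6 node voltages V₁..V_6 plus 1 source current (V1)
R1: Y=0.001984+0.000j on G[4,3]
R2: Y=0.009259+0.000j on G[1,2]
R3: Y=0.005319+0.000j on G[4,6]
L1: Y=0.000-0.2935j on G[0,2]
R4: Y=0.1605+0.000j on G[6,2]
R5: Y=0.6329+0.000j on G[3,2]
R6: Y=0.0003165+0.000j on G[0,3]
C1: Y=0.000+0.0004893j on G[4,5]
I1: z[3]−=0.00177, z[5]+=0.00177
R7: Y=0.004082+0.000j on G[5,3]
I2: z[3]−=0.175, z[6]+=0.175
L2: Y=0.000-0.02968j on G[5,1]
C2: Y=0.000+0.08432j on G[1,4]
I3: z[6]−=0.0418, z[5]+=0.0418
R8: Y=0.3922+0.000j on G[2,0]
R9: Y=0.07576+0.000j on G[0,6]
R10: Y=0.5556+0.000j on G[1,0]
I4: z[1]−=0.118, z[6]+=0.118
R11: Y=0.01060+0.000j on G[4,3]
R12: Y=0.0002232+0.000j on G[6,5]
V1: row V3−V1=9.71, i_V1 at 3,1
solve → V1=-3.512+0.7195j, V2=3.359+1.328j, V3=6.198+0.7195j, V4=-3.128-1.045j, V5=-3.096+3.590j, V6=3.197+0.8615j
aux → i_V1=-2.131+0.3741j

3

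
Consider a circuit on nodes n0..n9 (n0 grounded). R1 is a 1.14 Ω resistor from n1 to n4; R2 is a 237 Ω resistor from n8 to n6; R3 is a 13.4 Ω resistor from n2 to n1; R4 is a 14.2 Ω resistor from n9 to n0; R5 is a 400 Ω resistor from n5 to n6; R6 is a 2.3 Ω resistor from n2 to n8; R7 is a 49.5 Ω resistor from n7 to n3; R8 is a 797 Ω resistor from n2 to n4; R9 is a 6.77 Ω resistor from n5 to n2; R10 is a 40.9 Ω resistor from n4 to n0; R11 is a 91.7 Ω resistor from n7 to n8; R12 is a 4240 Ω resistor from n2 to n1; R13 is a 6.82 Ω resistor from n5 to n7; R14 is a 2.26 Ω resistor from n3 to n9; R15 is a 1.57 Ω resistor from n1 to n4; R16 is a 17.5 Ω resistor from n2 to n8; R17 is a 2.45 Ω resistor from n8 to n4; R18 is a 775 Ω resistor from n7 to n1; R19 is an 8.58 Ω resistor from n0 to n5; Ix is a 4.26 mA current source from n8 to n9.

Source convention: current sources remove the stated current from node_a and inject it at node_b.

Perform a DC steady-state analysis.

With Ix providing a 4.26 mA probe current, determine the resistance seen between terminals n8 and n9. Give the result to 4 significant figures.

R_eq = 20.65 Ω

MNA unknowns: 9 node voltages V₁..V_9
R1: Y=0.8772 on G[1,4]
R2: Y=0.004219 on G[8,6]
R3: Y=0.07463 on G[2,1]
R4: Y=0.07042 on G[9,0]
R5: Y=0.002500 on G[5,6]
R6: Y=0.4348 on G[2,8]
R7: Y=0.02020 on G[7,3]
R8: Y=0.001255 on G[2,4]
R9: Y=0.1477 on G[5,2]
R10: Y=0.02445 on G[4,0]
R11: Y=0.01091 on G[7,8]
R12: Y=0.0002358 on G[2,1]
R13: Y=0.1466 on G[5,7]
R14: Y=0.4425 on G[3,9]
R15: Y=0.6369 on G[1,4]
R16: Y=0.05714 on G[2,8]
R17: Y=0.4082 on G[8,4]
R18: Y=0.001290 on G[7,1]
R19: Y=0.1166 on G[0,5]
Ix: z[8]−=0.00426, z[9]+=0.00426
solve → V1=-0.04028, V2=-0.03790, V3=0.04207, V4=-0.04042, V5=-0.01847, V6=-0.03411, V7=-0.01331, V8=-0.04337, V9=0.04460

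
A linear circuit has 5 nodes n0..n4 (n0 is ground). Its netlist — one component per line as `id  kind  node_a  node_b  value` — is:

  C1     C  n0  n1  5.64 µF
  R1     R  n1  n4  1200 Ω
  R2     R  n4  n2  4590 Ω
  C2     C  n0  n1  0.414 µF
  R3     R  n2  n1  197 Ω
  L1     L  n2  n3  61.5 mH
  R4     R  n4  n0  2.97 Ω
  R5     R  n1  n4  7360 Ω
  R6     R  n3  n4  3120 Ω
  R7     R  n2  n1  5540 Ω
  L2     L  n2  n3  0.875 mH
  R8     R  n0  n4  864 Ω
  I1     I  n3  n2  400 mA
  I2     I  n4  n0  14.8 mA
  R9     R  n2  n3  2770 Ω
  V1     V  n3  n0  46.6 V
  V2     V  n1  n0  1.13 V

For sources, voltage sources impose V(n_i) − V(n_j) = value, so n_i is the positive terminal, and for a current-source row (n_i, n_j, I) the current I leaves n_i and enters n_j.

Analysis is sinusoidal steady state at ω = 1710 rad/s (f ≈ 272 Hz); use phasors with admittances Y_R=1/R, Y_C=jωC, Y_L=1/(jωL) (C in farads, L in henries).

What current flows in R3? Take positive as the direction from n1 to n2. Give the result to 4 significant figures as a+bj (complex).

Apply KCL at each of the 4 non-ground nodes and solve the resulting linear system.
Node n1: branches {C1, R1, C2, R3, R5, R7, V2} → V_1 = 1.130+0.000j
Node n2: branches {R2, R3, L1, R7, L2, I1, R9} → V_2 = 46.60+0.2225j
Node n3: branches {L1, R6, L2, I1, R9, V1} → V_3 = 46.60+0.000j
Node n4: branches {R1, R2, R4, R5, R6, R8, I2} → V_4 = 0.03355+0.0001428j
Source currents: i(V1)=-0.2641-0.001218j, i(V2)=0.2380-0.01053j

-0.2308-0.001129j A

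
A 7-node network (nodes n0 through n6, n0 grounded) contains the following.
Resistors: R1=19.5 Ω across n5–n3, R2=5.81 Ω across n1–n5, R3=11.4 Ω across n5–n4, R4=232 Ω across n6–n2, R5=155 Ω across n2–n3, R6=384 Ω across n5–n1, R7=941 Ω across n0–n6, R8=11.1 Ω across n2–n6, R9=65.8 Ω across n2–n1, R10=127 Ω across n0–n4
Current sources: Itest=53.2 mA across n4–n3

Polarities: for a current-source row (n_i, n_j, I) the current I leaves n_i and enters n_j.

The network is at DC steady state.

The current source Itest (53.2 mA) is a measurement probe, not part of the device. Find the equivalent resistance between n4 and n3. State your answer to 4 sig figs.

Element admittances at DC:
  Y(R1) = 0.05128 S between n5,n3
  Y(R2) = 0.1721 S between n1,n5
  Y(R3) = 0.08772 S between n5,n4
  Y(R4) = 0.004310 S between n6,n2
  Y(R5) = 0.006452 S between n2,n3
  Y(R6) = 0.002604 S between n5,n1
  Y(R7) = 0.001063 S between n0,n6
  Y(R8) = 0.09009 S between n2,n6
  Y(R9) = 0.01520 S between n2,n1
  Y(R10) = 0.007874 S between n0,n4
  Itest: injects 0.0532 A into n3 (from n4)
Assemble and solve the 6×6 MNA system:
  V(n1)=0.5172  V(n2)=0.7575  V(n3)=1.447  V(n4)=-0.1011  V(n5)=0.4963  V(n6)=0.7491

R_eq = 29.10 Ω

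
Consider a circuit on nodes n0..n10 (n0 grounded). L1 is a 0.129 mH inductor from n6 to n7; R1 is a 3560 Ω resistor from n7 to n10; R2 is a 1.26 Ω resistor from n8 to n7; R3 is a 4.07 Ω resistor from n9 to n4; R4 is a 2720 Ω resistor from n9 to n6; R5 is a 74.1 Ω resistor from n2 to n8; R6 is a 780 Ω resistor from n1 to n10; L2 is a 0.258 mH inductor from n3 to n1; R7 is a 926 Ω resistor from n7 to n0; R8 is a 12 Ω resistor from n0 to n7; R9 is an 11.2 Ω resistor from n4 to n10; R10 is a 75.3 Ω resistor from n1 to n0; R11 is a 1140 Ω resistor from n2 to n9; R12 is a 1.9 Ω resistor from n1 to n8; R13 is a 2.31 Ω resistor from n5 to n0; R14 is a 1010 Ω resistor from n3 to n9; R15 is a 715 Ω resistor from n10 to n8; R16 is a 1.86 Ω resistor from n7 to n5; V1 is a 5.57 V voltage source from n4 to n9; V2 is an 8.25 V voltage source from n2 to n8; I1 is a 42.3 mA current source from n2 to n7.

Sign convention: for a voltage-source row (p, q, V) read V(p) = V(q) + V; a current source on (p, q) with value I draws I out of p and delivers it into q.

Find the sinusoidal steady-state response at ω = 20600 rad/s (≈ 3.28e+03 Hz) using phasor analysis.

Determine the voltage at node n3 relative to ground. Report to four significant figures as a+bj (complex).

-0.04427-0.008981j V

Element admittances at ω=20600 rad/s:
  Y(L1) = 0.000-0.3763j S between n6,n7
  Y(R1) = 0.0002809+0.000j S between n7,n10
  Y(R2) = 0.7937+0.000j S between n8,n7
  Y(R3) = 0.2457+0.000j S between n9,n4
  Y(R4) = 0.0003676+0.000j S between n9,n6
  Y(R5) = 0.01350+0.000j S between n2,n8
  Y(R6) = 0.001282+0.000j S between n1,n10
  Y(L2) = 0.000-0.1882j S between n3,n1
  Y(R7) = 0.001080+0.000j S between n7,n0
  Y(R8) = 0.08333+0.000j S between n0,n7
  Y(R9) = 0.08929+0.000j S between n4,n10
  Y(R10) = 0.01328+0.000j S between n1,n0
  Y(R11) = 0.0008772+0.000j S between n2,n9
  Y(R12) = 0.5263+0.000j S between n1,n8
  Y(R13) = 0.4329+0.000j S between n5,n0
  Y(R14) = 0.0009901+0.000j S between n3,n9
  Y(R15) = 0.001399+0.000j S between n10,n8
  Y(R16) = 0.5376+0.000j S between n7,n5
  V1: constraint V(n4)−V(n9) = 5.57
  V2: constraint V(n2)−V(n8) = 8.25
  I1: injects 0.0423 A into n7 (from n2)
Assemble and solve the 12×12 MNA system:
  V(n1)=-0.04423+8.938e-06j  V(n2)=8.199+1.923e-07j  V(n3)=-0.04427-0.008981j  V(n4)=3.817-0.001864j  V(n5)=0.001004-2.028e-07j  V(n6)=0.001812-0.001715j  V(n7)=0.001812-3.661e-07j  V(n8)=-0.05124+1.923e-07j  V(n9)=-1.753-0.001864j  V(n10)=3.693-0.001804j
  i(V1)=-1.380+5.356e-06j  i(V2)=-0.1624-1.636e-06j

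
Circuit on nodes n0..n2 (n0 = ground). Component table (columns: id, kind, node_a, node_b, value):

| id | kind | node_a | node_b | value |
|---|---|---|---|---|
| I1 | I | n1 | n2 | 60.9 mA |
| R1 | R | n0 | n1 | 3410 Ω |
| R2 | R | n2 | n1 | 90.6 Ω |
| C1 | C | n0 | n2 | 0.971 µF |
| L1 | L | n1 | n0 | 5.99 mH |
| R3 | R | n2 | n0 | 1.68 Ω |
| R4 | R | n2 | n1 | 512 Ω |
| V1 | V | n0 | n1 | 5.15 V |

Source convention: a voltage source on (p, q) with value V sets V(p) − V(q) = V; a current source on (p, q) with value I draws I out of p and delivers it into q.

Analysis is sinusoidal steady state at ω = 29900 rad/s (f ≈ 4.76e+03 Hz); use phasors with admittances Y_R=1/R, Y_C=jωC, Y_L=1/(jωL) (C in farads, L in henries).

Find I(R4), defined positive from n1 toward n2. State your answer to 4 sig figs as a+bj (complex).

Apply KCL at each of the 2 non-ground nodes and solve the resulting linear system.
Node n1: branches {I1, R1, R2, L1, R4, V1} → V_1 = -5.150+0.000j
Node n2: branches {I1, R2, C1, R3, R4} → V_2 = -0.009845+0.0004700j
Source currents: i(V1)=-0.007384+0.02875j

-0.01004-9.179e-07j A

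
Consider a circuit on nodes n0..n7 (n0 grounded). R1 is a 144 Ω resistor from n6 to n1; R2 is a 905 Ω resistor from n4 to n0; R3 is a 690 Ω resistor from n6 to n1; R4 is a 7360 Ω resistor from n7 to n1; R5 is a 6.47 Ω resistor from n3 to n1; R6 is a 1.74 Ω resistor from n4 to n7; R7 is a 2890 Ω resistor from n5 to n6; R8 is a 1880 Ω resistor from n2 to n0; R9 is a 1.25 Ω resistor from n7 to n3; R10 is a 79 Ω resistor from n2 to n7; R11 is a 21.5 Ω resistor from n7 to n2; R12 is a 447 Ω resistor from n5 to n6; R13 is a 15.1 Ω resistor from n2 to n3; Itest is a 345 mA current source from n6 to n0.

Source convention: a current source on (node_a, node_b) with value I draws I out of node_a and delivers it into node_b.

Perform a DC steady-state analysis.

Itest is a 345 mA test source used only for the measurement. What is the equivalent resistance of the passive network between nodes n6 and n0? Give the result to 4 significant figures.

MNA unknowns: 7 node voltages V₁..V_7
R1: Y=0.006944 on G[6,1]
R2: Y=0.001105 on G[4,0]
R3: Y=0.001449 on G[6,1]
R4: Y=0.0001359 on G[7,1]
R5: Y=0.1546 on G[3,1]
R6: Y=0.5747 on G[4,7]
R7: Y=0.0003460 on G[5,6]
R8: Y=0.0005319 on G[2,0]
R9: Y=0.8000 on G[7,3]
R10: Y=0.01266 on G[2,7]
R11: Y=0.04651 on G[7,2]
R12: Y=0.002237 on G[5,6]
R13: Y=0.06623 on G[2,3]
Itest: z[6]−=0.345, z[0]+=0.345
solve → V1=-213.8, V2=-210.6, V3=-211.6, V4=-210.9, V5=-254.9, V6=-254.9, V7=-211.3

R_eq = 739.0 Ω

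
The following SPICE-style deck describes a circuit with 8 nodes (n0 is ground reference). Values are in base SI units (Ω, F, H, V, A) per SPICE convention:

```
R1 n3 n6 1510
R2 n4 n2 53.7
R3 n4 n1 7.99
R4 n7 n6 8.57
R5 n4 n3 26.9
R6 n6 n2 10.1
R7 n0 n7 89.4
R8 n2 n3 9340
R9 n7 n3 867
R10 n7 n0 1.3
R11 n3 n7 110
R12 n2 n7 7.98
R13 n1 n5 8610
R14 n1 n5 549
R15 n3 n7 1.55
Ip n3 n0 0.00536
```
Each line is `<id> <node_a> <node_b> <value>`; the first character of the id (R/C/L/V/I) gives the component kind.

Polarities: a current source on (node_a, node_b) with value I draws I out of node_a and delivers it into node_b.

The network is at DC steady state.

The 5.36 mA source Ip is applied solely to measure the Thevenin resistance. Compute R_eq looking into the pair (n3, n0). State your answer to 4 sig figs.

Element admittances at DC:
  Y(R1) = 0.0006623 S between n3,n6
  Y(R2) = 0.01862 S between n4,n2
  Y(R3) = 0.1252 S between n4,n1
  Y(R4) = 0.1167 S between n7,n6
  Y(R5) = 0.03717 S between n4,n3
  Y(R6) = 0.09901 S between n6,n2
  Y(R7) = 0.01119 S between n0,n7
  Y(R8) = 0.0001071 S between n2,n3
  Y(R9) = 0.001153 S between n7,n3
  Y(R10) = 0.7692 S between n7,n0
  Y(R11) = 0.009091 S between n3,n7
  Y(R12) = 0.1253 S between n2,n7
  Y(R13) = 0.0001161 S between n1,n5
  Y(R14) = 0.001821 S between n1,n5
  Y(R15) = 0.6452 S between n3,n7
  Ip: injects 0.00536 A into n0 (from n3)
Assemble and solve the 7×7 MNA system:
  V(n1)=-0.01240  V(n2)=-0.007405  V(n3)=-0.01490  V(n4)=-0.01240  V(n5)=-0.01240  V(n6)=-0.007139  V(n7)=-0.006868

R_eq = 2.779 Ω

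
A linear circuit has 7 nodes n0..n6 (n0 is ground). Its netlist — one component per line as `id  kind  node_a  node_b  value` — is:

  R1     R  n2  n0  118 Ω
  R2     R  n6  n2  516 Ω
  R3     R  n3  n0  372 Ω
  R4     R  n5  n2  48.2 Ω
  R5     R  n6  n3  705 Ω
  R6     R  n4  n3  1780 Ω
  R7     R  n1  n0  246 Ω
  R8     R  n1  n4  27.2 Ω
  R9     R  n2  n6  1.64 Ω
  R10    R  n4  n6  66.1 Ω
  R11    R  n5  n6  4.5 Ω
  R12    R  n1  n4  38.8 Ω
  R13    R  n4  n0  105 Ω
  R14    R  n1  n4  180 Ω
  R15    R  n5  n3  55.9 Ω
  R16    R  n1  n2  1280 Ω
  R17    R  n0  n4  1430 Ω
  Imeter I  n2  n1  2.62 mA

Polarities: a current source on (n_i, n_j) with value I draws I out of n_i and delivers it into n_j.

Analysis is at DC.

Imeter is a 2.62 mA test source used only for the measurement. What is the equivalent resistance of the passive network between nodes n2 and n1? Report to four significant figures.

MNA unknowns: 6 node voltages V₁..V_6
R1: Y=0.008475 on G[2,0]
R2: Y=0.001938 on G[6,2]
R3: Y=0.002688 on G[3,0]
R4: Y=0.02075 on G[5,2]
R5: Y=0.001418 on G[6,3]
R6: Y=0.0005618 on G[4,3]
R7: Y=0.004065 on G[1,0]
R8: Y=0.03676 on G[1,4]
R9: Y=0.6098 on G[2,6]
R10: Y=0.01513 on G[4,6]
R11: Y=0.2222 on G[5,6]
R12: Y=0.02577 on G[1,4]
R13: Y=0.009524 on G[4,0]
R14: Y=0.005556 on G[1,4]
R15: Y=0.01789 on G[5,3]
R16: Y=0.0007813 on G[1,2]
R17: Y=0.0006993 on G[0,4]
Imeter: z[2]−=0.00262, z[1]+=0.00262
solve → V1=0.07597, V2=-0.07116, V3=-0.05683, V4=0.04372, V5=-0.06763, V6=-0.06817

R_eq = 56.16 Ω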